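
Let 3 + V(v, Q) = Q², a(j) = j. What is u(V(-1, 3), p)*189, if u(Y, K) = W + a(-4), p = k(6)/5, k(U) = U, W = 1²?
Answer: -567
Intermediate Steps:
W = 1
V(v, Q) = -3 + Q²
p = 6/5 ≈ 1.2000
u(Y, K) = -3 (u(Y, K) = 1 - 4 = -3)
u(V(-1, 3), p)*189 = -3*189 = -567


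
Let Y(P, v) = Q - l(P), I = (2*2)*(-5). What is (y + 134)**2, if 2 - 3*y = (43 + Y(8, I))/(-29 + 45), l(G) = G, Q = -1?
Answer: 10336225/576 ≈ 17945.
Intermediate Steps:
I = -20 (I = 4*(-5) = -20)
Y(P, v) = -1 - P
y = -1/24 (y = 2/3 - (43 + (-1 - 1*8))/(3*(-29 + 45)) = 2/3 - (43 + (-1 - 8))/(3*16) = 2/3 - (43 - 9)/(3*16) = 2/3 - 34/(3*16) = 2/3 - 1/3*17/8 = 2/3 - 17/24 = -1/24 ≈ -0.041667)
(y + 134)**2 = (-1/24 + 134)**2 = (3215/24)**2 = 10336225/576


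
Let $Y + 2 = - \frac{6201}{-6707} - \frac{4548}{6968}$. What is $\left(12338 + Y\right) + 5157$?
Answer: $\frac{204384286125}{11683594} \approx 17493.0$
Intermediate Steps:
$Y = - \frac{20190905}{11683594}$ ($Y = -2 - \left(- \frac{6201}{6707} + \frac{1137}{1742}\right) = -2 - - \frac{3176283}{11683594} = -2 + \left(\frac{6201}{6707} - \frac{1137}{1742}\right) = -2 + \frac{3176283}{11683594} = - \frac{20190905}{11683594} \approx -1.7281$)
$\left(12338 + Y\right) + 5157 = \left(12338 - \frac{20190905}{11683594}\right) + 5157 = \frac{144131991867}{11683594} + 5157 = \frac{204384286125}{11683594}$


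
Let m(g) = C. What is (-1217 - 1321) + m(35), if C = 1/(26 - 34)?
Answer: -20305/8 ≈ -2538.1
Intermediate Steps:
C = -1/8 (C = 1/(-8) = -1/8 ≈ -0.12500)
m(g) = -1/8
(-1217 - 1321) + m(35) = (-1217 - 1321) - 1/8 = -2538 - 1/8 = -20305/8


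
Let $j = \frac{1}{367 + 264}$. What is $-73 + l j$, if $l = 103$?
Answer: $- \frac{45960}{631} \approx -72.837$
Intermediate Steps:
$j = \frac{1}{631} \approx 0.0015848$
$-73 + l j = -73 + 103 \cdot \frac{1}{631} = -73 + \frac{103}{631} = - \frac{45960}{631}$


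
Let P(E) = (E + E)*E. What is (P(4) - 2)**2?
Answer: 900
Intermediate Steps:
P(E) = 2*E**2 (P(E) = (2*E)*E = 2*E**2)
(P(4) - 2)**2 = (2*4**2 - 2)**2 = (2*16 - 2)**2 = (32 - 2)**2 = 30**2 = 900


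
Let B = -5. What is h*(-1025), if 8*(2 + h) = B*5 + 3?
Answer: 19475/4 ≈ 4868.8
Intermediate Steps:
h = -19/4 (h = -2 + (-5*5 + 3)/8 = -2 + (-25 + 3)/8 = -2 + (⅛)*(-22) = -2 - 11/4 = -19/4 ≈ -4.7500)
h*(-1025) = -19/4*(-1025) = 19475/4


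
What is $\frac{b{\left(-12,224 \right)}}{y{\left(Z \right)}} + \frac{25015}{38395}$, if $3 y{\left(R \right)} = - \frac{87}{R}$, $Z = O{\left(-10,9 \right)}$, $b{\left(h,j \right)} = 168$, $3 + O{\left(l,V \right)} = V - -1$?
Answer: $- \frac{8885417}{222691} \approx -39.9$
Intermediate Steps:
$O{\left(l,V \right)} = -2 + V$ ($O{\left(l,V \right)} = -3 + \left(V - -1\right) = -3 + \left(V + 1\right) = -3 + \left(1 + V\right) = -2 + V$)
$Z = 7$ ($Z = -2 + 9 = 7$)
$y{\left(R \right)} = - \frac{29}{R}$ ($y{\left(R \right)} = \frac{\left(-87\right) \frac{1}{R}}{3} = - \frac{29}{R}$)
$\frac{b{\left(-12,224 \right)}}{y{\left(Z \right)}} + \frac{25015}{38395} = \frac{168}{\left(-29\right) \frac{1}{7}} + \frac{25015}{38395} = \frac{168}{\left(-29\right) \frac{1}{7}} + 25015 \cdot \frac{1}{38395} = \frac{168}{- \frac{29}{7}} + \frac{5003}{7679} = 168 \left(- \frac{7}{29}\right) + \frac{5003}{7679} = - \frac{1176}{29} + \frac{5003}{7679} = - \frac{8885417}{222691}$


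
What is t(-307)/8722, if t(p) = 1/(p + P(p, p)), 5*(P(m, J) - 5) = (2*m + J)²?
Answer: 5/7385187782 ≈ 6.7703e-10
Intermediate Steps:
P(m, J) = 5 + (J + 2*m)²/5 (P(m, J) = 5 + (2*m + J)²/5 = 5 + (J + 2*m)²/5)
t(p) = 1/(5 + p + 9*p²/5) (t(p) = 1/(p + (5 + (p + 2*p)²/5)) = 1/(p + (5 + (3*p)²/5)) = 1/(p + (5 + (9*p²)/5)) = 1/(p + (5 + 9*p²/5)) = 1/(5 + p + 9*p²/5))
t(-307)/8722 = (5/(25 + 5*(-307) + 9*(-307)²))/8722 = (5/(25 - 1535 + 9*94249))*(1/8722) = (5/(25 - 1535 + 848241))*(1/8722) = (5/846731)*(1/8722) = 5/7385187782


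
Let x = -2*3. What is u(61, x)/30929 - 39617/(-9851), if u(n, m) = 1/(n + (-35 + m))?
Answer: 24506293711/6093631580 ≈ 4.0216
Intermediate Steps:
x = -6
u(n, m) = 1/(-35 + m + n)
u(61, x)/30929 - 39617/(-9851) = 1/(-35 - 6 + 61*30929) - 39617/(-9851) = (1/30929)/20 - 39617*(-1/9851) = (1/20)*(1/30929) + 39617/9851 = 1/618580 + 39617/9851 = 24506293711/6093631580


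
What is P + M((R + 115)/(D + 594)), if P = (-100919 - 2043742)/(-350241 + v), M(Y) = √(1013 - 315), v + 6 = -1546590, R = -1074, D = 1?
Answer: 714887/632279 + √698 ≈ 27.550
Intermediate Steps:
v = -1546596 (v = -6 - 1546590 = -1546596)
M(Y) = √698
P = 714887/632279 (P = (-100919 - 2043742)/(-350241 - 1546596) = -2144661/(-1896837) = -2144661*(-1/1896837) = 714887/632279 ≈ 1.1307)
P + M((R + 115)/(D + 594)) = 714887/632279 + √698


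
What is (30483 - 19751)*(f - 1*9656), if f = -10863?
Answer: -220209908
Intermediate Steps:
(30483 - 19751)*(f - 1*9656) = (30483 - 19751)*(-10863 - 1*9656) = 10732*(-10863 - 9656) = 10732*(-20519) = -220209908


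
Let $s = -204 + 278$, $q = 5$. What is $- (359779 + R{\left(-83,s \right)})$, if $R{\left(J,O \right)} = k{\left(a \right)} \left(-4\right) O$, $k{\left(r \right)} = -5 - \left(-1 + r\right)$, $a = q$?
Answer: $-362443$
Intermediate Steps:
$a = 5$
$s = 74$
$k{\left(r \right)} = -4 - r$
$R{\left(J,O \right)} = 36 O$ ($R{\left(J,O \right)} = \left(-4 - 5\right) \left(-4\right) O = \left(-9\right) \left(-4\right) O = 36 O$)
$- (359779 + R{\left(-83,s \right)}) = - (359779 + 36 \cdot 74) = - (359779 + 2664) = \left(-1\right) 362443 = -362443$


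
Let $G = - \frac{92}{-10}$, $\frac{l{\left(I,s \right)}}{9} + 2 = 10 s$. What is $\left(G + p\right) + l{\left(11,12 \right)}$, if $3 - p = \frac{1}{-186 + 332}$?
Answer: $\frac{784161}{730} \approx 1074.2$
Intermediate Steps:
$l{\left(I,s \right)} = -18 + 90 s$ ($l{\left(I,s \right)} = -18 + 9 \cdot 10 s = -18 + 90 s$)
$p = \frac{437}{146}$ ($p = 3 - \frac{1}{-186 + 332} = 3 - \frac{1}{146} = \frac{437}{146} \approx 2.9931$)
$G = \frac{46}{5}$ ($G = \left(-92\right) \left(- \frac{1}{10}\right) = \frac{46}{5} \approx 9.2$)
$\left(G + p\right) + l{\left(11,12 \right)} = \left(\frac{46}{5} + \frac{437}{146}\right) + \left(-18 + 90 \cdot 12\right) = \frac{8901}{730} + \left(-18 + 1080\right) = \frac{8901}{730} + 1062 = \frac{784161}{730}$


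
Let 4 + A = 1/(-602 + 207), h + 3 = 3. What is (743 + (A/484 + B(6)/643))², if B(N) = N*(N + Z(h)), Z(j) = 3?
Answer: 8343974968364619955849/15111475117987600 ≈ 5.5216e+5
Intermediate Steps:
h = 0 (h = -3 + 3 = 0)
B(N) = N*(3 + N) (B(N) = N*(N + 3) = N*(3 + N))
A = -1581/395 (A = -4 + 1/(-602 + 207) = -4 + 1/(-395) = -4 - 1/395 = -1581/395 ≈ -4.0025)
(743 + (A/484 + B(6)/643))² = (743 + (-1581/395/484 + (6*(3 + 6))/643))² = (743 + (-1581/395*1/484 + (6*9)*(1/643)))² = (743 + (-1581/191180 + 54*(1/643)))² = (743 + (-1581/191180 + 54/643))² = (743 + 9307137/122928740)² = (91345360957/122928740)² = 8343974968364619955849/15111475117987600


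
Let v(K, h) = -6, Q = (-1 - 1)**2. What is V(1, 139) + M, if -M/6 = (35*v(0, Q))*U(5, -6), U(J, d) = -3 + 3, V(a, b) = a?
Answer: 1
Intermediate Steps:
Q = 4 (Q = (-2)**2 = 4)
U(J, d) = 0
M = 0 (M = -6*35*(-6)*0 = -(-1260)*0 = -6*0 = 0)
V(1, 139) + M = 1 + 0 = 1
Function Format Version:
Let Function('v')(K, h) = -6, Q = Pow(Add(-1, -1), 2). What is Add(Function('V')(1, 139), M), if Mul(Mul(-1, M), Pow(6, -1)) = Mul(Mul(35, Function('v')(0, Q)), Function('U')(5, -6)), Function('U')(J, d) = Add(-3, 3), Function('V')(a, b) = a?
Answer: 1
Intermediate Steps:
Q = 4 (Q = Pow(-2, 2) = 4)
Function('U')(J, d) = 0
M = 0 (M = Mul(-6, Mul(Mul(35, -6), 0)) = Mul(-6, Mul(-210, 0)) = Mul(-6, 0) = 0)
Add(Function('V')(1, 139), M) = Add(1, 0) = 1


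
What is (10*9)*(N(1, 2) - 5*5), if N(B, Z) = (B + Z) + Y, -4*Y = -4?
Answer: -1890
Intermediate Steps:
Y = 1 (Y = -1/4*(-4) = 1)
N(B, Z) = 1 + B + Z (N(B, Z) = (B + Z) + 1 = 1 + B + Z)
(10*9)*(N(1, 2) - 5*5) = (10*9)*((1 + 1 + 2) - 5*5) = 90*(4 - 25) = 90*(-21) = -1890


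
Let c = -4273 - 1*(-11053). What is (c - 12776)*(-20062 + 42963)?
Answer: -137314396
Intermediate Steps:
c = 6780 (c = -4273 + 11053 = 6780)
(c - 12776)*(-20062 + 42963) = (6780 - 12776)*(-20062 + 42963) = -5996*22901 = -137314396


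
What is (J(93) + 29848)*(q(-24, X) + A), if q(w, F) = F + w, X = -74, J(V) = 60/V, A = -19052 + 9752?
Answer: -8696044584/31 ≈ -2.8052e+8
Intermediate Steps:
A = -9300
(J(93) + 29848)*(q(-24, X) + A) = (60/93 + 29848)*((-74 - 24) - 9300) = (60*(1/93) + 29848)*(-98 - 9300) = (20/31 + 29848)*(-9398) = (925308/31)*(-9398) = -8696044584/31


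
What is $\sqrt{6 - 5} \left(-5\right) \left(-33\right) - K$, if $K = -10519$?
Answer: $10684$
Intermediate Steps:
$\sqrt{6 - 5} \left(-5\right) \left(-33\right) - K = \sqrt{6 - 5} \left(-5\right) \left(-33\right) - -10519 = \sqrt{1} \left(-5\right) \left(-33\right) + 10519 = 1 \left(-5\right) \left(-33\right) + 10519 = \left(-5\right) \left(-33\right) + 10519 = 165 + 10519 = 10684$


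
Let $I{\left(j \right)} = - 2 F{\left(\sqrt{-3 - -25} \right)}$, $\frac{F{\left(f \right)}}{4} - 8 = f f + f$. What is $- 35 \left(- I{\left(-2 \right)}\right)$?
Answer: $-8400 - 280 \sqrt{22} \approx -9713.3$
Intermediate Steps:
$F{\left(f \right)} = 32 + 4 f + 4 f^{2}$ ($F{\left(f \right)} = 32 + 4 \left(f f + f\right) = 32 + 4 \left(f^{2} + f\right) = 32 + 4 \left(f + f^{2}\right) = 32 + \left(4 f + 4 f^{2}\right) = 32 + 4 f + 4 f^{2}$)
$I{\left(j \right)} = -240 - 8 \sqrt{22}$ ($I{\left(j \right)} = - 2 \left(32 + 4 \sqrt{-3 - -25} + 4 \left(\sqrt{-3 - -25}\right)^{2}\right) = - 2 \left(32 + 4 \sqrt{-3 + 25} + 4 \left(\sqrt{-3 + 25}\right)^{2}\right) = - 2 \left(32 + 4 \sqrt{22} + 4 \left(\sqrt{22}\right)^{2}\right) = - 2 \left(32 + 4 \sqrt{22} + 4 \cdot 22\right) = - 2 \left(32 + 4 \sqrt{22} + 88\right) = - 2 \left(120 + 4 \sqrt{22}\right) = -240 - 8 \sqrt{22}$)
$- 35 \left(- I{\left(-2 \right)}\right) = - 35 \left(- (-240 - 8 \sqrt{22})\right) = - 35 \left(240 + 8 \sqrt{22}\right) = -8400 - 280 \sqrt{22}$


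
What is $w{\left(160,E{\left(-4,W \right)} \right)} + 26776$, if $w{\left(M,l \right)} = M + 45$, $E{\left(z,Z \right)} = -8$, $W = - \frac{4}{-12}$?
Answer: $26981$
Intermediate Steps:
$W = \frac{1}{3}$ ($W = \left(-4\right) \left(- \frac{1}{12}\right) = \frac{1}{3} \approx 0.33333$)
$w{\left(M,l \right)} = 45 + M$
$w{\left(160,E{\left(-4,W \right)} \right)} + 26776 = \left(45 + 160\right) + 26776 = 205 + 26776 = 26981$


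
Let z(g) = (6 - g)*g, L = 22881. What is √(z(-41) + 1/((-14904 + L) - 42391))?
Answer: I*√2282191218506/34414 ≈ 43.898*I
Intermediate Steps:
z(g) = g*(6 - g)
√(z(-41) + 1/((-14904 + L) - 42391)) = √(-41*(6 - 1*(-41)) + 1/((-14904 + 22881) - 42391)) = √(-41*(6 + 41) + 1/(7977 - 42391)) = √(-41*47 + 1/(-34414)) = √(-1927 - 1/34414) = √(-66315779/34414) = I*√2282191218506/34414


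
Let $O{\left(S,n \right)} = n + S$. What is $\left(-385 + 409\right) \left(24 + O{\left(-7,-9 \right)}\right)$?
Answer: $192$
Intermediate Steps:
$O{\left(S,n \right)} = S + n$
$\left(-385 + 409\right) \left(24 + O{\left(-7,-9 \right)}\right) = \left(-385 + 409\right) \left(24 - 16\right) = 24 \left(24 - 16\right) = 24 \cdot 8 = 192$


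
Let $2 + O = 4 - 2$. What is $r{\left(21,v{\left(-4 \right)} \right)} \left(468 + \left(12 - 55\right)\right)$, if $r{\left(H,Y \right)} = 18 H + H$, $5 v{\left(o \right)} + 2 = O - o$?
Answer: $169575$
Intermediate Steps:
$O = 0$ ($O = -2 + \left(4 - 2\right) = -2 + 2 = 0$)
$v{\left(o \right)} = - \frac{2}{5} - \frac{o}{5}$ ($v{\left(o \right)} = - \frac{2}{5} + \frac{0 - o}{5} = - \frac{2}{5} + \frac{\left(-1\right) o}{5} = - \frac{2}{5} - \frac{o}{5}$)
$r{\left(H,Y \right)} = 19 H$
$r{\left(21,v{\left(-4 \right)} \right)} \left(468 + \left(12 - 55\right)\right) = 19 \cdot 21 \left(468 + \left(12 - 55\right)\right) = 399 \left(468 + \left(12 - 55\right)\right) = 399 \left(468 - 43\right) = 399 \cdot 425 = 169575$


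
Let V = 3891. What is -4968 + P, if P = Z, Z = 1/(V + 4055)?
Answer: -39475727/7946 ≈ -4968.0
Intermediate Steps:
Z = 1/7946 (Z = 1/(3891 + 4055) = 1/7946 ≈ 0.00012585)
P = 1/7946 ≈ 0.00012585
-4968 + P = -4968 + 1/7946 = -39475727/7946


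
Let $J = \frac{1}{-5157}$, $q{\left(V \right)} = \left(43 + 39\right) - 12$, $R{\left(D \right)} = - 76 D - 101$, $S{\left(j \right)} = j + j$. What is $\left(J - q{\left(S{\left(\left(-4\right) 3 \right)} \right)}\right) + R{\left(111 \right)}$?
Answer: $- \frac{44386300}{5157} \approx -8607.0$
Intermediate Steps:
$S{\left(j \right)} = 2 j$
$R{\left(D \right)} = -101 - 76 D$
$q{\left(V \right)} = 70$ ($q{\left(V \right)} = 82 - 12 = 70$)
$J = - \frac{1}{5157} \approx -0.00019391$
$\left(J - q{\left(S{\left(\left(-4\right) 3 \right)} \right)}\right) + R{\left(111 \right)} = \left(- \frac{1}{5157} - 70\right) - 8537 = - \frac{360991}{5157} - 8537 = - \frac{44386300}{5157}$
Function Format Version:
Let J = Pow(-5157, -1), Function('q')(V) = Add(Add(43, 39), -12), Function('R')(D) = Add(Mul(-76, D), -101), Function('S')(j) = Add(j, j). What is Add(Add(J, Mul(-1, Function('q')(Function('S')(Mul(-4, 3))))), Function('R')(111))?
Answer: Rational(-44386300, 5157) ≈ -8607.0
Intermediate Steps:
Function('S')(j) = Mul(2, j)
Function('R')(D) = Add(-101, Mul(-76, D))
Function('q')(V) = 70 (Function('q')(V) = Add(82, -12) = 70)
J = Rational(-1, 5157) ≈ -0.00019391
Add(Add(J, Mul(-1, Function('q')(Function('S')(Mul(-4, 3))))), Function('R')(111)) = Add(Add(Rational(-1, 5157), Mul(-1, 70)), Add(-101, Mul(-76, 111))) = Add(Add(Rational(-1, 5157), -70), Add(-101, -8436)) = Add(Rational(-360991, 5157), -8537) = Rational(-44386300, 5157)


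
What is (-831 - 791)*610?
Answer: -989420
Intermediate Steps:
(-831 - 791)*610 = -1622*610 = -989420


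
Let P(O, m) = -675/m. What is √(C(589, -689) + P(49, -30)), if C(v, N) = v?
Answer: √2446/2 ≈ 24.729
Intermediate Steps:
√(C(589, -689) + P(49, -30)) = √(589 - 675/(-30)) = √(589 - 675*(-1/30)) = √(589 + 45/2) = √(1223/2) = √2446/2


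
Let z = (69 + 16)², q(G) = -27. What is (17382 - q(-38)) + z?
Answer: 24634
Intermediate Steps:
z = 7225 (z = 85² = 7225)
(17382 - q(-38)) + z = (17382 - 1*(-27)) + 7225 = (17382 + 27) + 7225 = 17409 + 7225 = 24634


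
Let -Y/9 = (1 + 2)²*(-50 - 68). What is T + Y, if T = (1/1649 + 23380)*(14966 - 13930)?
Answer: 39957312498/1649 ≈ 2.4231e+7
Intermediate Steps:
Y = 9558 (Y = -9*(1 + 2)²*(-50 - 68) = -9*3²*(-118) = -81*(-118) = -9*(-1062) = 9558)
T = 39941551356/1649 (T = (1/1649 + 23380)*1036 = (38553621/1649)*1036 = 39941551356/1649 ≈ 2.4222e+7)
T + Y = 39941551356/1649 + 9558 = 39957312498/1649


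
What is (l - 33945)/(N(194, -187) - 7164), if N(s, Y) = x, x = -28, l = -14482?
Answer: 48427/7192 ≈ 6.7335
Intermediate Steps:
N(s, Y) = -28
(l - 33945)/(N(194, -187) - 7164) = (-14482 - 33945)/(-28 - 7164) = -48427/(-7192) = -48427*(-1/7192) = 48427/7192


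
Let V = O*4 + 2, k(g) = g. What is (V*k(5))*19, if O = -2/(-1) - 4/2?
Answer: 190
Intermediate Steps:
O = 0 (O = -2*(-1) - 4*½ = 2 - 2 = 0)
V = 2 (V = 0*4 + 2 = 0 + 2 = 2)
(V*k(5))*19 = (2*5)*19 = 10*19 = 190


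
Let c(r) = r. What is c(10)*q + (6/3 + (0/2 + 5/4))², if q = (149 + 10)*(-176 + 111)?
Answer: -1653431/16 ≈ -1.0334e+5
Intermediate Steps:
q = -10335 (q = 159*(-65) = -10335)
c(10)*q + (6/3 + (0/2 + 5/4))² = 10*(-10335) + (6/3 + (0/2 + 5/4))² = -103350 + (6*(⅓) + (0*(½) + 5*(¼)))² = -103350 + (2 + (0 + 5/4))² = -103350 + (2 + 5/4)² = -103350 + (13/4)² = -103350 + 169/16 = -1653431/16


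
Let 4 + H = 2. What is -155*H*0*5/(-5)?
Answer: 0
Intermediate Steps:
H = -2 (H = -4 + 2 = -2)
-155*H*0*5/(-5) = -155*(-2*0)*5/(-5) = -0*5*(-⅕) = -0*(-1) = -155*0 = 0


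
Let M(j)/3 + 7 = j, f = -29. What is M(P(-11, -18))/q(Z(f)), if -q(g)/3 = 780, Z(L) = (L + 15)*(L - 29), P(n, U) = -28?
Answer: 7/156 ≈ 0.044872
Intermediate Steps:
Z(L) = (-29 + L)*(15 + L) (Z(L) = (15 + L)*(-29 + L) = (-29 + L)*(15 + L))
q(g) = -2340 (q(g) = -3*780 = -2340)
M(j) = -21 + 3*j
M(P(-11, -18))/q(Z(f)) = (-21 + 3*(-28))/(-2340) = (-21 - 84)*(-1/2340) = -105*(-1/2340) = 7/156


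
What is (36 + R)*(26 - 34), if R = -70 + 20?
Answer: 112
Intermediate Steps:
R = -50
(36 + R)*(26 - 34) = (36 - 50)*(26 - 34) = -14*(-8) = 112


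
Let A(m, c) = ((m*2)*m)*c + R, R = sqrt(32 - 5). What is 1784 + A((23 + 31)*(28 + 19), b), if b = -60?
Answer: -772971496 + 3*sqrt(3) ≈ -7.7297e+8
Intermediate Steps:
R = 3*sqrt(3) (R = sqrt(27) = 3*sqrt(3) ≈ 5.1962)
A(m, c) = 3*sqrt(3) + 2*c*m**2 (A(m, c) = ((m*2)*m)*c + 3*sqrt(3) = ((2*m)*m)*c + 3*sqrt(3) = (2*m**2)*c + 3*sqrt(3) = 2*c*m**2 + 3*sqrt(3) = 3*sqrt(3) + 2*c*m**2)
1784 + A((23 + 31)*(28 + 19), b) = 1784 + (3*sqrt(3) + 2*(-60)*((23 + 31)*(28 + 19))**2) = 1784 + (3*sqrt(3) + 2*(-60)*(54*47)**2) = 1784 + (3*sqrt(3) + 2*(-60)*2538**2) = 1784 + (3*sqrt(3) + 2*(-60)*6441444) = 1784 + (3*sqrt(3) - 772973280) = 1784 + (-772973280 + 3*sqrt(3)) = -772971496 + 3*sqrt(3)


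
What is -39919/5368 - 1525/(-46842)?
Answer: -84622709/11429448 ≈ -7.4039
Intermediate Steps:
-39919/5368 - 1525/(-46842) = -39919*1/5368 - 1525*(-1/46842) = -3629/488 + 1525/46842 = -84622709/11429448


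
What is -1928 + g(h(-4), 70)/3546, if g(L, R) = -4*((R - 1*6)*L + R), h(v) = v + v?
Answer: -3417460/1773 ≈ -1927.5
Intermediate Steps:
h(v) = 2*v
g(L, R) = -4*R - 4*L*(-6 + R) (g(L, R) = -4*((R - 6)*L + R) = -4*((-6 + R)*L + R) = -4*(L*(-6 + R) + R) = -4*(R + L*(-6 + R)) = -4*R - 4*L*(-6 + R))
-1928 + g(h(-4), 70)/3546 = -1928 + (-4*70 + 24*(2*(-4)) - 4*2*(-4)*70)/3546 = -1928 + (-280 + 24*(-8) - 4*(-8)*70)*(1/3546) = -1928 + (-280 - 192 + 2240)*(1/3546) = -1928 + 1768*(1/3546) = -1928 + 884/1773 = -3417460/1773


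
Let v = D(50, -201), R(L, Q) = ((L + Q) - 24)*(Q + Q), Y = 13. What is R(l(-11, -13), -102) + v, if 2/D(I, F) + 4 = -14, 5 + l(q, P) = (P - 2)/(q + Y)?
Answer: 254285/9 ≈ 28254.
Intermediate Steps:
l(q, P) = -5 + (-2 + P)/(13 + q) (l(q, P) = -5 + (P - 2)/(q + 13) = -5 + (-2 + P)/(13 + q))
D(I, F) = -⅑ (D(I, F) = 2/(-4 - 14) = 2/(-18) = 2*(-1/18) = -⅑)
R(L, Q) = 2*Q*(-24 + L + Q) (R(L, Q) = (-24 + L + Q)*(2*Q) = 2*Q*(-24 + L + Q))
v = -⅑ ≈ -0.11111
R(l(-11, -13), -102) + v = 2*(-102)*(-24 + (-67 - 13 - 5*(-11))/(13 - 11) - 102) - ⅑ = 2*(-102)*(-24 + (-67 - 13 + 55)/2 - 102) - ⅑ = 2*(-102)*(-24 + (½)*(-25) - 102) - ⅑ = 2*(-102)*(-24 - 25/2 - 102) - ⅑ = 2*(-102)*(-277/2) - ⅑ = 28254 - ⅑ = 254285/9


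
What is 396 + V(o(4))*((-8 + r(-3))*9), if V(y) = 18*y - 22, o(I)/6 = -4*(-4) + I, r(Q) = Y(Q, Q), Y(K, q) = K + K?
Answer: -268992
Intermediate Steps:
Y(K, q) = 2*K
r(Q) = 2*Q
o(I) = 96 + 6*I (o(I) = 6*(-4*(-4) + I) = 6*(16 + I) = 96 + 6*I)
V(y) = -22 + 18*y
396 + V(o(4))*((-8 + r(-3))*9) = 396 + (-22 + 18*(96 + 6*4))*((-8 + 2*(-3))*9) = 396 + (-22 + 18*(96 + 24))*((-8 - 6)*9) = 396 + (-22 + 18*120)*(-14*9) = 396 + (-22 + 2160)*(-126) = 396 + 2138*(-126) = 396 - 269388 = -268992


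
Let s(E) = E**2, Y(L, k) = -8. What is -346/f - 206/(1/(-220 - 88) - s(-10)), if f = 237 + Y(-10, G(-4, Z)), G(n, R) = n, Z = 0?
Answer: 3872446/7053429 ≈ 0.54902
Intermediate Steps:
f = 229 (f = 237 - 8 = 229)
-346/f - 206/(1/(-220 - 88) - s(-10)) = -346/229 - 206/(1/(-220 - 88) - 1*(-10)**2) = -346*1/229 - 206/(1/(-308) - 1*100) = -346/229 - 206/(-1/308 - 100) = -346/229 - 206/(-30801/308) = -346/229 - 206*(-308/30801) = -346/229 + 63448/30801 = 3872446/7053429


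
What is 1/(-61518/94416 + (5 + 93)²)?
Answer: 15736/151118291 ≈ 0.00010413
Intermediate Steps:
1/(-61518/94416 + (5 + 93)²) = 1/(-61518*1/94416 + 98²) = 1/(-10253/15736 + 9604) = 1/(151118291/15736) = 15736/151118291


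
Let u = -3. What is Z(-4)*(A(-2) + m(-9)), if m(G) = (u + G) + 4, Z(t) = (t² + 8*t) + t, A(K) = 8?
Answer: 0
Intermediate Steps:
Z(t) = t² + 9*t
m(G) = 1 + G (m(G) = (-3 + G) + 4 = 1 + G)
Z(-4)*(A(-2) + m(-9)) = (-4*(9 - 4))*(8 + (1 - 9)) = (-4*5)*(8 - 8) = -20*0 = 0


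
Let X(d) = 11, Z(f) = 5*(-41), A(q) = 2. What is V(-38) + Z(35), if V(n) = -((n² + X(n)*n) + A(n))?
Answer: -1233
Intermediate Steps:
Z(f) = -205
V(n) = -2 - n² - 11*n (V(n) = -((n² + 11*n) + 2) = -(2 + n² + 11*n) = -2 - n² - 11*n)
V(-38) + Z(35) = (-2 - 1*(-38)² - 11*(-38)) - 205 = (-2 - 1*1444 + 418) - 205 = (-2 - 1444 + 418) - 205 = -1028 - 205 = -1233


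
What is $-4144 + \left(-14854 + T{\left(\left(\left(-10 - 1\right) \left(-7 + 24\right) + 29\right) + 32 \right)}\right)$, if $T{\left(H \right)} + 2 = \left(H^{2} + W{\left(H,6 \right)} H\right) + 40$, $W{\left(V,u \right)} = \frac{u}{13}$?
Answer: $- \frac{40848}{13} \approx -3142.2$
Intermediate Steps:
$W{\left(V,u \right)} = \frac{u}{13}$ ($W{\left(V,u \right)} = u \frac{1}{13} = \frac{u}{13}$)
$T{\left(H \right)} = 38 + H^{2} + \frac{6 H}{13}$ ($T{\left(H \right)} = -2 + \left(\left(H^{2} + \frac{1}{13} \cdot 6 H\right) + 40\right) = -2 + \left(\left(H^{2} + \frac{6 H}{13}\right) + 40\right) = -2 + \left(40 + H^{2} + \frac{6 H}{13}\right) = 38 + H^{2} + \frac{6 H}{13}$)
$-4144 + \left(-14854 + T{\left(\left(\left(-10 - 1\right) \left(-7 + 24\right) + 29\right) + 32 \right)}\right) = -4144 - \left(14816 - \left(\left(\left(-10 - 1\right) \left(-7 + 24\right) + 29\right) + 32\right)^{2} - \frac{6 \left(\left(\left(-10 - 1\right) \left(-7 + 24\right) + 29\right) + 32\right)}{13}\right) = -4144 - \left(14816 - \left(\left(\left(-11\right) 17 + 29\right) + 32\right)^{2} - \frac{6 \left(\left(\left(-11\right) 17 + 29\right) + 32\right)}{13}\right) = -4144 - \left(14816 - \left(\left(-187 + 29\right) + 32\right)^{2} - \frac{6 \left(\left(-187 + 29\right) + 32\right)}{13}\right) = -4144 - \left(14816 - \left(-158 + 32\right)^{2} - \frac{6 \left(-158 + 32\right)}{13}\right) = -4144 + \left(-14854 + \left(38 + \left(-126\right)^{2} + \frac{6}{13} \left(-126\right)\right)\right) = -4144 + \left(-14854 + \left(38 + 15876 - \frac{756}{13}\right)\right) = -4144 + \left(-14854 + \frac{206126}{13}\right) = -4144 + \frac{13024}{13} = - \frac{40848}{13}$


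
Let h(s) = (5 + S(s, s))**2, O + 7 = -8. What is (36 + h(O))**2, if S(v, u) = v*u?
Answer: 2802220096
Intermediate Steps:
S(v, u) = u*v
O = -15 (O = -7 - 8 = -15)
h(s) = (5 + s**2)**2 (h(s) = (5 + s*s)**2 = (5 + s**2)**2)
(36 + h(O))**2 = (36 + (5 + (-15)**2)**2)**2 = (36 + (5 + 225)**2)**2 = (36 + 230**2)**2 = (36 + 52900)**2 = 52936**2 = 2802220096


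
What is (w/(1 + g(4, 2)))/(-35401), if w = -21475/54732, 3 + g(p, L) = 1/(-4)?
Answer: -21475/4359526947 ≈ -4.9260e-6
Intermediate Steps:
g(p, L) = -13/4 (g(p, L) = -3 + 1/(-4) = -3 - ¼ = -13/4)
w = -21475/54732 (w = -21475*1/54732 = -21475/54732 ≈ -0.39237)
(w/(1 + g(4, 2)))/(-35401) = -21475/(54732*(1 - 13/4))/(-35401) = -21475/(54732*(-9/4))*(-1/35401) = -21475/54732*(-4/9)*(-1/35401) = (21475/123147)*(-1/35401) = -21475/4359526947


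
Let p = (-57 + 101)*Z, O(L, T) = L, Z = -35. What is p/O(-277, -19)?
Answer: 1540/277 ≈ 5.5596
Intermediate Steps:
p = -1540 (p = (-57 + 101)*(-35) = 44*(-35) = -1540)
p/O(-277, -19) = -1540/(-277) = -1540*(-1/277) = 1540/277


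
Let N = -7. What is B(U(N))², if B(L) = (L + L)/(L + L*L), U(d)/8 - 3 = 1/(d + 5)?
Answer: 4/441 ≈ 0.0090703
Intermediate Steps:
U(d) = 24 + 8/(5 + d) (U(d) = 24 + 8/(d + 5) = 24 + 8/(5 + d))
B(L) = 2*L/(L + L²) (B(L) = (2*L)/(L + L²) = 2*L/(L + L²))
B(U(N))² = (2/(1 + 8*(16 + 3*(-7))/(5 - 7)))² = (2/(1 + 8*(16 - 21)/(-2)))² = (2/(1 + 8*(-½)*(-5)))² = (2/(1 + 20))² = (2/21)² = 4/441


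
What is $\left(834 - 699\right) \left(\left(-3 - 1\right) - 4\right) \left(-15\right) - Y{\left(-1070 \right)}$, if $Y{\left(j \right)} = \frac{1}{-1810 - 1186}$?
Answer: $\frac{48535201}{2996} \approx 16200.0$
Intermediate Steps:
$Y{\left(j \right)} = - \frac{1}{2996}$ ($Y{\left(j \right)} = \frac{1}{-2996} = - \frac{1}{2996}$)
$\left(834 - 699\right) \left(\left(-3 - 1\right) - 4\right) \left(-15\right) - Y{\left(-1070 \right)} = \left(834 - 699\right) \left(\left(-3 - 1\right) - 4\right) \left(-15\right) - - \frac{1}{2996} = 135 \left(-4 - 4\right) \left(-15\right) + \frac{1}{2996} = 135 \left(\left(-8\right) \left(-15\right)\right) + \frac{1}{2996} = 135 \cdot 120 + \frac{1}{2996} = 16200 + \frac{1}{2996} = \frac{48535201}{2996}$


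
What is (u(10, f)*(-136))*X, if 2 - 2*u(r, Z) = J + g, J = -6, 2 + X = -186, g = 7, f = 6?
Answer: 12784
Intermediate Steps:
X = -188 (X = -2 - 186 = -188)
u(r, Z) = ½ (u(r, Z) = 1 - (-6 + 7)/2 = 1 - ½*1 = 1 - ½ = ½)
(u(10, f)*(-136))*X = ((½)*(-136))*(-188) = -68*(-188) = 12784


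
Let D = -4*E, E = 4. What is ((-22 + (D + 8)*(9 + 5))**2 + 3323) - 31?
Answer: 21248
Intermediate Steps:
D = -16 (D = -4*4 = -16)
((-22 + (D + 8)*(9 + 5))**2 + 3323) - 31 = ((-22 + (-16 + 8)*(9 + 5))**2 + 3323) - 31 = ((-22 - 8*14)**2 + 3323) - 31 = ((-22 - 112)**2 + 3323) - 31 = ((-134)**2 + 3323) - 31 = (17956 + 3323) - 31 = 21279 - 31 = 21248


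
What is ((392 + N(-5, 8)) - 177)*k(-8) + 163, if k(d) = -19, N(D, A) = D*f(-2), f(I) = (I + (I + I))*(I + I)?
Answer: -1642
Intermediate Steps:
f(I) = 6*I² (f(I) = (I + 2*I)*(2*I) = (3*I)*(2*I) = 6*I²)
N(D, A) = 24*D (N(D, A) = D*(6*(-2)²) = D*(6*4) = D*24 = 24*D)
((392 + N(-5, 8)) - 177)*k(-8) + 163 = ((392 + 24*(-5)) - 177)*(-19) + 163 = ((392 - 120) - 177)*(-19) + 163 = (272 - 177)*(-19) + 163 = 95*(-19) + 163 = -1805 + 163 = -1642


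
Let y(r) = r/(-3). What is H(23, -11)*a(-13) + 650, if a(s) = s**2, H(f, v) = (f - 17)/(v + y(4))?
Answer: 21008/37 ≈ 567.78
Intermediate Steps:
y(r) = -r/3 (y(r) = r*(-1/3) = -r/3)
H(f, v) = (-17 + f)/(-4/3 + v) (H(f, v) = (f - 17)/(v - 1/3*4) = (-17 + f)/(v - 4/3) = (-17 + f)/(-4/3 + v))
H(23, -11)*a(-13) + 650 = (3*(-17 + 23)/(-4 + 3*(-11)))*(-13)**2 + 650 = (3*6/(-4 - 33))*169 + 650 = (3*6/(-37))*169 + 650 = (3*(-1/37)*6)*169 + 650 = -18/37*169 + 650 = -3042/37 + 650 = 21008/37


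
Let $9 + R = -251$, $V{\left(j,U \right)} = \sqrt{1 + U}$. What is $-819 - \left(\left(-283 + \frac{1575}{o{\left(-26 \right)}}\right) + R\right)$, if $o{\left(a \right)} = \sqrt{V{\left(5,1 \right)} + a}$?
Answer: $-276 + \frac{1575 i}{\sqrt{26 - \sqrt{2}}} \approx -276.0 + 317.64 i$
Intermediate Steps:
$R = -260$ ($R = -9 - 251 = -260$)
$o{\left(a \right)} = \sqrt{a + \sqrt{2}}$ ($o{\left(a \right)} = \sqrt{\sqrt{1 + 1} + a} = \sqrt{\sqrt{2} + a} = \sqrt{a + \sqrt{2}}$)
$-819 - \left(\left(-283 + \frac{1575}{o{\left(-26 \right)}}\right) + R\right) = -819 - \left(\left(-283 + \frac{1575}{\sqrt{-26 + \sqrt{2}}}\right) - 260\right) = -819 - \left(-543 + \frac{1575}{\sqrt{-26 + \sqrt{2}}}\right) = -819 + \left(543 - \frac{1575}{\sqrt{-26 + \sqrt{2}}}\right) = -276 - \frac{1575}{\sqrt{-26 + \sqrt{2}}}$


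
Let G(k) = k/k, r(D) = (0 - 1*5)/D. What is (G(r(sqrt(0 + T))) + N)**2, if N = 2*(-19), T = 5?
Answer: 1369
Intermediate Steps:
N = -38
r(D) = -5/D (r(D) = (0 - 5)/D = -5/D)
G(k) = 1
(G(r(sqrt(0 + T))) + N)**2 = (1 - 38)**2 = (-37)**2 = 1369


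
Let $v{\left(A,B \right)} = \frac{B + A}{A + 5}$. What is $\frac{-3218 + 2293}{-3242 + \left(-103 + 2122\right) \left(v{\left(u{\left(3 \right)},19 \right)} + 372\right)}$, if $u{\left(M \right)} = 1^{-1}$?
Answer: $- \frac{925}{754556} \approx -0.0012259$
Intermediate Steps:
$u{\left(M \right)} = 1$
$v{\left(A,B \right)} = \frac{A + B}{5 + A}$
$\frac{-3218 + 2293}{-3242 + \left(-103 + 2122\right) \left(v{\left(u{\left(3 \right)},19 \right)} + 372\right)} = \frac{-3218 + 2293}{-3242 + \left(-103 + 2122\right) \left(\frac{1 + 19}{5 + 1} + 372\right)} = - \frac{925}{-3242 + 2019 \left(\frac{1}{6} \cdot 20 + 372\right)} = - \frac{925}{-3242 + 2019 \left(\frac{10}{3} + 372\right)} = - \frac{925}{-3242 + 2019 \cdot \frac{1126}{3}} = - \frac{925}{-3242 + 757798} = - \frac{925}{754556}$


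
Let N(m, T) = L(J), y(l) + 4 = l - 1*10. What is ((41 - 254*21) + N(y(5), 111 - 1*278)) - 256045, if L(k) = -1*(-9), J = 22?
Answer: -261329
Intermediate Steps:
y(l) = -14 + l (y(l) = -4 + (l - 1*10) = -4 + (l - 10) = -4 + (-10 + l) = -14 + l)
L(k) = 9
N(m, T) = 9
((41 - 254*21) + N(y(5), 111 - 1*278)) - 256045 = ((41 - 254*21) + 9) - 256045 = ((41 - 5334) + 9) - 256045 = (-5293 + 9) - 256045 = -5284 - 256045 = -261329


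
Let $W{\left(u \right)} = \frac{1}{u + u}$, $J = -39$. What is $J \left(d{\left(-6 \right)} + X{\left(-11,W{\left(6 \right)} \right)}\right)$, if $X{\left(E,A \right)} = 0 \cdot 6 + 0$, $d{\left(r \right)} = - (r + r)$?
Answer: $-468$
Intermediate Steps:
$d{\left(r \right)} = - 2 r$
$W{\left(u \right)} = \frac{1}{2 u}$
$X{\left(E,A \right)} = 0$ ($X{\left(E,A \right)} = 0 + 0 = 0$)
$J \left(d{\left(-6 \right)} + X{\left(-11,W{\left(6 \right)} \right)}\right) = - 39 \left(\left(-2\right) \left(-6\right) + 0\right) = - 39 \left(12 + 0\right) = \left(-39\right) 12 = -468$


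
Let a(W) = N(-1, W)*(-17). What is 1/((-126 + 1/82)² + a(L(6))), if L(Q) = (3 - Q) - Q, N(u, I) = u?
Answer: 6724/106843869 ≈ 6.2933e-5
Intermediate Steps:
L(Q) = 3 - 2*Q
a(W) = 17 (a(W) = -1*(-17) = 17)
1/((-126 + 1/82)² + a(L(6))) = 1/((-126 + 1/82)² + 17) = 1/((-10331/82)² + 17) = 1/(106729561/6724 + 17) = 1/(106843869/6724) = 6724/106843869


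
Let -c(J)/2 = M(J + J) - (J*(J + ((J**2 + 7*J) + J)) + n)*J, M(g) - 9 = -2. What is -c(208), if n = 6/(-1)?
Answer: -3905525298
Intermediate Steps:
M(g) = 7 (M(g) = 9 - 2 = 7)
n = -6 (n = 6*(-1) = -6)
c(J) = -14 + 2*J*(-6 + J*(J**2 + 9*J)) (c(J) = -2*(7 - (J*(J + ((J**2 + 7*J) + J)) - 6)*J) = -2*(7 - (J*(J + (J**2 + 8*J)) - 6)*J) = -2*(7 - (J*(J**2 + 9*J) - 6)*J) = -2*(7 - (-6 + J*(J**2 + 9*J))*J) = -2*(7 - J*(-6 + J*(J**2 + 9*J))) = -14 + 2*J*(-6 + J*(J**2 + 9*J)))
-c(208) = -(-14 - 12*208 + 2*208**4 + 18*208**3) = -(-14 - 2496 + 2*1871773696 + 18*8998912) = -(-14 - 2496 + 3743547392 + 161980416) = -1*3905525298 = -3905525298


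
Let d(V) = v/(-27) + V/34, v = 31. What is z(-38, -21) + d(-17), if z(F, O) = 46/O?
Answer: -1451/378 ≈ -3.8386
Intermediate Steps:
d(V) = -31/27 + V/34 (d(V) = 31/(-27) + V/34 = 31*(-1/27) + V*(1/34) = -31/27 + V/34)
z(-38, -21) + d(-17) = 46/(-21) + (-31/27 + (1/34)*(-17)) = 46*(-1/21) + (-31/27 - 1/2) = -46/21 - 89/54 = -1451/378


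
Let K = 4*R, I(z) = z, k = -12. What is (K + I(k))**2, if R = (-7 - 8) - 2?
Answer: 6400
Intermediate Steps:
R = -17 (R = -15 - 2 = -17)
K = -68 (K = 4*(-17) = -68)
(K + I(k))**2 = (-68 - 12)**2 = (-80)**2 = 6400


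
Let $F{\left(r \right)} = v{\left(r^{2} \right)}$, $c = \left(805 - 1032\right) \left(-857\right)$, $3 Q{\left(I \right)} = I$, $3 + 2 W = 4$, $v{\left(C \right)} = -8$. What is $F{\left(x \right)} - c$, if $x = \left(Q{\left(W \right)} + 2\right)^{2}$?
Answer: $-194547$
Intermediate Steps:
$W = \frac{1}{2}$ ($W = - \frac{3}{2} + \frac{1}{2} \cdot 4 = - \frac{3}{2} + 2 = \frac{1}{2} \approx 0.5$)
$Q{\left(I \right)} = \frac{I}{3}$
$x = \frac{169}{36}$ ($x = \left(\frac{1}{3} \cdot \frac{1}{2} + 2\right)^{2} = \left(\frac{1}{6} + 2\right)^{2} = \left(\frac{13}{6}\right)^{2} = \frac{169}{36} \approx 4.6944$)
$c = 194539$ ($c = \left(-227\right) \left(-857\right) = 194539$)
$F{\left(r \right)} = -8$
$F{\left(x \right)} - c = -8 - 194539 = -194547$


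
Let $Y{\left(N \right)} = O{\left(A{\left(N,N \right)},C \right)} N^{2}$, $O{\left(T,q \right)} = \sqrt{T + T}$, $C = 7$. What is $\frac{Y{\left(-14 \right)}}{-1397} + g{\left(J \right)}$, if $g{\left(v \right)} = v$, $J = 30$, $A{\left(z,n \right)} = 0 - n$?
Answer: $30 - \frac{392 \sqrt{7}}{1397} \approx 29.258$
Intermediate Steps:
$A{\left(z,n \right)} = - n$
$O{\left(T,q \right)} = \sqrt{2} \sqrt{T}$ ($O{\left(T,q \right)} = \sqrt{2 T} = \sqrt{2} \sqrt{T}$)
$Y{\left(N \right)} = \sqrt{2} N^{2} \sqrt{- N}$ ($Y{\left(N \right)} = \sqrt{2} \sqrt{- N} N^{2} = \sqrt{2} N^{2} \sqrt{- N}$)
$\frac{Y{\left(-14 \right)}}{-1397} + g{\left(J \right)} = \frac{\sqrt{2} \left(\left(-1\right) \left(-14\right)\right)^{\frac{5}{2}}}{-1397} + 30 = - \frac{\sqrt{2} \cdot 14^{\frac{5}{2}}}{1397} + 30 = - \frac{\sqrt{2} \cdot 196 \sqrt{14}}{1397} + 30 = - \frac{392 \sqrt{7}}{1397} + 30 = 30 - \frac{392 \sqrt{7}}{1397}$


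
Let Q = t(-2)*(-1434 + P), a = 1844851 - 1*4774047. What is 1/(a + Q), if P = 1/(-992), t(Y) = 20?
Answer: -248/733553253 ≈ -3.3808e-7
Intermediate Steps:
a = -2929196 (a = 1844851 - 4774047 = -2929196)
P = -1/992 ≈ -0.0010081
Q = -7112645/248 (Q = 20*(-1434 - 1/992) = 20*(-1422529/992) = -7112645/248 ≈ -28680.)
1/(a + Q) = 1/(-2929196 - 7112645/248) = 1/(-733553253/248) = -248/733553253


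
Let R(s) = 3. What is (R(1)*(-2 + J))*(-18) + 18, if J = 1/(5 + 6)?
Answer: 1332/11 ≈ 121.09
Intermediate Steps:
J = 1/11 ≈ 0.090909
(R(1)*(-2 + J))*(-18) + 18 = (3*(-2 + 1/11))*(-18) + 18 = (3*(-21/11))*(-18) + 18 = -63/11*(-18) + 18 = 1134/11 + 18 = 1332/11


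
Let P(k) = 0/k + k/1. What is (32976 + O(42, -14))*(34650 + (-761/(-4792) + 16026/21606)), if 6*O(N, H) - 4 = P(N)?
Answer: 19722110583079981/17255992 ≈ 1.1429e+9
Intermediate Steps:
P(k) = k (P(k) = 0 + k*1 = 0 + k = k)
O(N, H) = ⅔ + N/6
(32976 + O(42, -14))*(34650 + (-761/(-4792) + 16026/21606)) = (32976 + (⅔ + (⅙)*42))*(34650 + (-761/(-4792) + 16026/21606)) = (32976 + (⅔ + 7))*(34650 + (-761*(-1/4792) + 16026*(1/21606))) = (32976 + 23/3)*(34650 + (761/4792 + 2671/3601)) = 98951*(34650 + 15539793/17255992)/3 = (98951/3)*(597935662593/17255992) = 19722110583079981/17255992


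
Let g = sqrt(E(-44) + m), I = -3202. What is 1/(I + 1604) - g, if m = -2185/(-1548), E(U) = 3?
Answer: -1/1598 - sqrt(293647)/258 ≈ -2.1010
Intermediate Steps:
m = 2185/1548 (m = -2185*(-1/1548) = 2185/1548 ≈ 1.4115)
g = sqrt(293647)/258 (g = sqrt(3 + 2185/1548) = sqrt(6829/1548) = sqrt(293647)/258 ≈ 2.1004)
1/(I + 1604) - g = 1/(-3202 + 1604) - sqrt(293647)/258 = 1/(-1598) - sqrt(293647)/258 = -1/1598 - sqrt(293647)/258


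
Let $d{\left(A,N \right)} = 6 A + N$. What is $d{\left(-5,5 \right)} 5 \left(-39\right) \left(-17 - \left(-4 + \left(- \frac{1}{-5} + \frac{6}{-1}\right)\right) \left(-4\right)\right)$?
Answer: $-273975$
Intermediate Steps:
$d{\left(A,N \right)} = N + 6 A$
$d{\left(-5,5 \right)} 5 \left(-39\right) \left(-17 - \left(-4 + \left(- \frac{1}{-5} + \frac{6}{-1}\right)\right) \left(-4\right)\right) = \left(5 + 6 \left(-5\right)\right) 5 \left(-39\right) \left(-17 - \left(-4 + \left(- \frac{1}{-5} + \frac{6}{-1}\right)\right) \left(-4\right)\right) = \left(5 - 30\right) 5 \left(-39\right) \left(-17 - \left(-4 + \left(\left(-1\right) \left(- \frac{1}{5}\right) + 6 \left(-1\right)\right)\right) \left(-4\right)\right) = \left(-25\right) 5 \left(-39\right) \left(-17 - \left(-4 + \left(\frac{1}{5} - 6\right)\right) \left(-4\right)\right) = \left(-125\right) \left(-39\right) \left(-17 - \left(-4 - \frac{29}{5}\right) \left(-4\right)\right) = 4875 \left(-17 - \left(- \frac{49}{5}\right) \left(-4\right)\right) = 4875 \left(-17 - \frac{196}{5}\right) = 4875 \left(- \frac{281}{5}\right) = -273975$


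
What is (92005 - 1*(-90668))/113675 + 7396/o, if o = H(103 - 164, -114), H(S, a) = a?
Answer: -409957789/6479475 ≈ -63.270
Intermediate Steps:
o = -114
(92005 - 1*(-90668))/113675 + 7396/o = (92005 - 1*(-90668))/113675 + 7396/(-114) = (92005 + 90668)*(1/113675) + 7396*(-1/114) = 182673*(1/113675) - 3698/57 = 182673/113675 - 3698/57 = -409957789/6479475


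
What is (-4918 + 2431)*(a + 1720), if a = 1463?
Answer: -7916121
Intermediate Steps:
(-4918 + 2431)*(a + 1720) = (-4918 + 2431)*(1463 + 1720) = -2487*3183 = -7916121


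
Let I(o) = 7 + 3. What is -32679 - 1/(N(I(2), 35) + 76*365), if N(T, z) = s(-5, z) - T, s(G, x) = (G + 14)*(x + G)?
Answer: -915012001/28000 ≈ -32679.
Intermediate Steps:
I(o) = 10
s(G, x) = (14 + G)*(G + x)
N(T, z) = -45 - T + 9*z (N(T, z) = ((-5)² + 14*(-5) + 14*z - 5*z) - T = (25 - 70 + 14*z - 5*z) - T = (-45 + 9*z) - T = -45 - T + 9*z)
-32679 - 1/(N(I(2), 35) + 76*365) = -32679 - 1/((-45 - 1*10 + 9*35) + 76*365) = -32679 - 1/((-45 - 10 + 315) + 27740) = -32679 - 1/(260 + 27740) = -32679 - 1/28000 = -915012001/28000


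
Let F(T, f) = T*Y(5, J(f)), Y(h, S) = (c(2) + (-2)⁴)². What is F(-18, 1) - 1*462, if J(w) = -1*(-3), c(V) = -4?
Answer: -3054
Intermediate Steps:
J(w) = 3
Y(h, S) = 144 (Y(h, S) = (-4 + (-2)⁴)² = (-4 + 16)² = 12² = 144)
F(T, f) = 144*T (F(T, f) = T*144 = 144*T)
F(-18, 1) - 1*462 = 144*(-18) - 1*462 = -2592 - 462 = -3054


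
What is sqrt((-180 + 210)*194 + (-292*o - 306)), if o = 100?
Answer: I*sqrt(23686) ≈ 153.9*I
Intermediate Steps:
sqrt((-180 + 210)*194 + (-292*o - 306)) = sqrt((-180 + 210)*194 + (-292*100 - 306)) = sqrt(30*194 + (-29200 - 306)) = sqrt(5820 - 29506) = sqrt(-23686) = I*sqrt(23686)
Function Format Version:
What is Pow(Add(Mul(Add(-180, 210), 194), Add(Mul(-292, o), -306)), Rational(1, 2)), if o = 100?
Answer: Mul(I, Pow(23686, Rational(1, 2))) ≈ Mul(153.90, I)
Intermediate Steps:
Pow(Add(Mul(Add(-180, 210), 194), Add(Mul(-292, o), -306)), Rational(1, 2)) = Pow(Add(Mul(Add(-180, 210), 194), Add(Mul(-292, 100), -306)), Rational(1, 2)) = Pow(Add(Mul(30, 194), Add(-29200, -306)), Rational(1, 2)) = Pow(Add(5820, -29506), Rational(1, 2)) = Pow(-23686, Rational(1, 2)) = Mul(I, Pow(23686, Rational(1, 2)))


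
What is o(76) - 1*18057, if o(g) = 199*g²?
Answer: 1131367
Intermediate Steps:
o(76) - 1*18057 = 199*76² - 1*18057 = 199*5776 - 18057 = 1149424 - 18057 = 1131367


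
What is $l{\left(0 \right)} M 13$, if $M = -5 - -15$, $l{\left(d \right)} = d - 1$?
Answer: $-130$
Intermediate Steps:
$l{\left(d \right)} = -1 + d$
$M = 10$ ($M = -5 + 15 = 10$)
$l{\left(0 \right)} M 13 = \left(-1 + 0\right) 10 \cdot 13 = \left(-1\right) 10 \cdot 13 = \left(-10\right) 13 = -130$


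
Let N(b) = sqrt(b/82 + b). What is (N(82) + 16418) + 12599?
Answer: 29017 + sqrt(83) ≈ 29026.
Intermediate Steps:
N(b) = sqrt(6806)*sqrt(b)/82 (N(b) = sqrt(b*(1/82) + b) = sqrt(b/82 + b) = sqrt(83*b/82) = sqrt(6806)*sqrt(b)/82)
(N(82) + 16418) + 12599 = (sqrt(6806)*sqrt(82)/82 + 16418) + 12599 = (sqrt(83) + 16418) + 12599 = (16418 + sqrt(83)) + 12599 = 29017 + sqrt(83)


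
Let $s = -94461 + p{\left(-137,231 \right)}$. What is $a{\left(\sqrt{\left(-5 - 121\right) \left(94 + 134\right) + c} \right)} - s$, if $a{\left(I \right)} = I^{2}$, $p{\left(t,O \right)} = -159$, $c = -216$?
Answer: $65676$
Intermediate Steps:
$s = -94620$ ($s = -94461 - 159 = -94620$)
$a{\left(\sqrt{\left(-5 - 121\right) \left(94 + 134\right) + c} \right)} - s = \left(\sqrt{\left(-5 - 121\right) \left(94 + 134\right) - 216}\right)^{2} - -94620 = \left(\sqrt{\left(-126\right) 228 - 216}\right)^{2} + 94620 = \left(\sqrt{-28728 - 216}\right)^{2} + 94620 = \left(\sqrt{-28944}\right)^{2} + 94620 = \left(12 i \sqrt{201}\right)^{2} + 94620 = -28944 + 94620 = 65676$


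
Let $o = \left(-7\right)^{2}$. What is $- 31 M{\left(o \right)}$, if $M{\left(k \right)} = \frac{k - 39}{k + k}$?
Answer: $- \frac{155}{49} \approx -3.1633$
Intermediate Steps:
$o = 49$
$M{\left(k \right)} = \frac{-39 + k}{2 k}$
$- 31 M{\left(o \right)} = - 31 \frac{-39 + 49}{2 \cdot 49} = - 31 \cdot \frac{1}{2} \cdot \frac{1}{49} \cdot 10 = \left(-31\right) \frac{5}{49} = - \frac{155}{49}$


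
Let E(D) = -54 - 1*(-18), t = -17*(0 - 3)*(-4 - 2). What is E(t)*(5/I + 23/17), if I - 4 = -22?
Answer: -658/17 ≈ -38.706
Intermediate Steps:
I = -18 (I = 4 - 22 = -18)
t = -306 (t = -(-51)*(-6) = -17*18 = -306)
E(D) = -36 (E(D) = -54 + 18 = -36)
E(t)*(5/I + 23/17) = -36*(5/(-18) + 23/17) = -36*(5*(-1/18) + 23*(1/17)) = -36*(-5/18 + 23/17) = -36*329/306 = -658/17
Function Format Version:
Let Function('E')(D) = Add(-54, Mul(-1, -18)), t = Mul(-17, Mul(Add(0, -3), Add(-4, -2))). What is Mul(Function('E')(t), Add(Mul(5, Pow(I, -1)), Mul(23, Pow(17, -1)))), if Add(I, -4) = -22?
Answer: Rational(-658, 17) ≈ -38.706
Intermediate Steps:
I = -18 (I = Add(4, -22) = -18)
t = -306 (t = Mul(-17, Mul(-3, -6)) = Mul(-17, 18) = -306)
Function('E')(D) = -36 (Function('E')(D) = Add(-54, 18) = -36)
Mul(Function('E')(t), Add(Mul(5, Pow(I, -1)), Mul(23, Pow(17, -1)))) = Mul(-36, Add(Mul(5, Pow(-18, -1)), Mul(23, Pow(17, -1)))) = Mul(-36, Add(Mul(5, Rational(-1, 18)), Mul(23, Rational(1, 17)))) = Mul(-36, Add(Rational(-5, 18), Rational(23, 17))) = Mul(-36, Rational(329, 306)) = Rational(-658, 17)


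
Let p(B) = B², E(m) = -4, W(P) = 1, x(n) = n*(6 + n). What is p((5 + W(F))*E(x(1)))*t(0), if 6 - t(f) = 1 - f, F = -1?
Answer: 2880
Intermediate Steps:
t(f) = 5 + f (t(f) = 6 - (1 - f) = 6 + (-1 + f) = 5 + f)
p((5 + W(F))*E(x(1)))*t(0) = ((5 + 1)*(-4))²*(5 + 0) = (6*(-4))²*5 = (-24)²*5 = 576*5 = 2880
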